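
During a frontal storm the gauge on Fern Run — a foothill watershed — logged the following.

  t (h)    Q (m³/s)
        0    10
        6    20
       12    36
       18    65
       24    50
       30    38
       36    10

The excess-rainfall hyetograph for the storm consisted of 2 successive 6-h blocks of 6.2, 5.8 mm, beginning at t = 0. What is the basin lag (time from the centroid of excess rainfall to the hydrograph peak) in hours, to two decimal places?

Centroid of excess rainfall: t_c = Σ P_i·t̄_i / ΣP_i = 5.9000 h (block centres at 3, 9 h).
Hydrograph peak occurs at t = 18 h, so basin lag t_L = 18 − 5.9000 = 12.10 h.

t_L ≈ 12.10 h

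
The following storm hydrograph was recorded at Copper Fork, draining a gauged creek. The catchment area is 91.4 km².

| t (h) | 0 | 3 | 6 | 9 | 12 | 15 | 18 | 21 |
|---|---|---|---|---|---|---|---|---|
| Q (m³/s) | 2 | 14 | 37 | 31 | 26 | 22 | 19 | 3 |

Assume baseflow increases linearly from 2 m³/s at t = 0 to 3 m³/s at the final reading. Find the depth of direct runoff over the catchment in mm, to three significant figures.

d ≈ 15.8 mm

Direct runoff: 0.00, 11.86, 34.71, 28.57, 23.43, 19.29, 16.14, 0.00 m³/s; ΣQ_DR = 134.0 m³/s.
V = ΣQ_DR · Δt = 134.0 × 10800 s = 1.447 × 10^6 m³.
Over A = 91.4 km², depth = V / A = 15.8 mm.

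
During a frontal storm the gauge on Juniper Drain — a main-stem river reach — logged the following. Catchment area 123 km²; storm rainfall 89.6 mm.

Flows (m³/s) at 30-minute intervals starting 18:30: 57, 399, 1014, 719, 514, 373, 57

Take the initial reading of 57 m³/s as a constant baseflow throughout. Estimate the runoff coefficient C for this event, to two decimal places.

C ≈ 0.45

ΣQ_DR = 2734 m³/s; V = ΣQ_DR·Δt = 4.921 × 10^6 m³.
Runoff depth d = V / A = 40.01 mm.
C = d / P = 40.01 / 89.6 = 0.45.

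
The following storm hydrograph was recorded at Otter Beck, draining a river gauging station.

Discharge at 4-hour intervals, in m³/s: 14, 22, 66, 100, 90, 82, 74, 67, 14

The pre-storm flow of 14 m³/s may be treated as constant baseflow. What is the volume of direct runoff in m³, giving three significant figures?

Direct-runoff ordinates (Q − Q_b): 0.0, 8.0, 52.0, 86.0, 76.0, 68.0, 60.0, 53.0, 0.0 m³/s.
ΣQ_DR = 403.0 m³/s.
With Δt = 4 h = 14400 s, V = ΣQ_DR · Δt = 403.0 × 14400 = 5.80 × 10^6 m³.

V ≈ 5.80 × 10^6 m³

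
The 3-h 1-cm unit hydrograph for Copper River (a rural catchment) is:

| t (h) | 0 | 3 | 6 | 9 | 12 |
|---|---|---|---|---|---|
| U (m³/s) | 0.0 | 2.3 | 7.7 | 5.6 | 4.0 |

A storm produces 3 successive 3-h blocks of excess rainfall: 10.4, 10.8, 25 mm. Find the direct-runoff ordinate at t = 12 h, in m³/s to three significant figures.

By discrete convolution, Q_j = Σ (P_i / 10 mm) · U_{j−i}.
At t = 12 h (j=4): Q = (10.4/10)·4.0 + (10.8/10)·5.6 + (25/10)·7.7 = 29.5 m³/s.

Q ≈ 29.5 m³/s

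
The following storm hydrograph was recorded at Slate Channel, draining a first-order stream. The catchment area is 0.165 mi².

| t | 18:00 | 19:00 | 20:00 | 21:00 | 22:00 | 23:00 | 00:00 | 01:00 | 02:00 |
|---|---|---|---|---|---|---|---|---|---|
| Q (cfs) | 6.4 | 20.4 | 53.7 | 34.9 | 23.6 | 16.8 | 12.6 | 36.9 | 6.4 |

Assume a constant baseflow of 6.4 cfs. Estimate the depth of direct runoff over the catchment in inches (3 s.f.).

d ≈ 1.45 in

Direct runoff: 0.0, 14.0, 47.3, 28.5, 17.2, 10.4, 6.2, 30.5, 0.0 cfs; ΣQ_DR = 154.1 cfs.
V = ΣQ_DR · Δt = 154.1 × 3600 s = 5.548 × 10^5 ft³.
Over A = 0.165 mi², depth = V / A = 1.45 in.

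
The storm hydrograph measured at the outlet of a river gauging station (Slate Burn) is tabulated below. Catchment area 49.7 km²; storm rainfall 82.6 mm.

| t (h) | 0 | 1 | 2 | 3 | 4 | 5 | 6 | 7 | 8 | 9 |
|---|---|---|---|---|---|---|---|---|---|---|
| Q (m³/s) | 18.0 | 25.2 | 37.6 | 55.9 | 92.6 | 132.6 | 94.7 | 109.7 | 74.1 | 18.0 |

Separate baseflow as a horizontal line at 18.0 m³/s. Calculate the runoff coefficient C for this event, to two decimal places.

ΣQ_DR = 478.4 m³/s; V = ΣQ_DR·Δt = 1.722 × 10^6 m³.
Runoff depth d = V / A = 34.65 mm.
C = d / P = 34.65 / 82.6 = 0.42.

C ≈ 0.42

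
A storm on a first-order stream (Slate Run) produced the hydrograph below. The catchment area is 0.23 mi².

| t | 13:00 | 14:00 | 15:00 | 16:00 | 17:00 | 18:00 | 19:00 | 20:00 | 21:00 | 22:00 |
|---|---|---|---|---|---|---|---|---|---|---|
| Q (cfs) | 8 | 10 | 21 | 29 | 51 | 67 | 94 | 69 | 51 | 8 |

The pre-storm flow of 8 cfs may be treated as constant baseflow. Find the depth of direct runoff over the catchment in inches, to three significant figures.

Direct runoff: 0.0, 2.0, 13.0, 21.0, 43.0, 59.0, 86.0, 61.0, 43.0, 0.0 cfs; ΣQ_DR = 328.0 cfs.
V = ΣQ_DR · Δt = 328.0 × 3600 s = 1.181 × 10^6 ft³.
Over A = 0.23 mi², depth = V / A = 2.21 in.

d ≈ 2.21 in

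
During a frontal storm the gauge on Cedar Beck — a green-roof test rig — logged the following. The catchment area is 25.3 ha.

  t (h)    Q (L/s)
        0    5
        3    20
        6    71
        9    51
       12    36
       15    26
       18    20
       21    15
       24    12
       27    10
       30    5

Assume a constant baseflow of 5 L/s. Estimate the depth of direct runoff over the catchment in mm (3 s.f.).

d ≈ 9.22 mm

Direct runoff: 0.0, 15.0, 66.0, 46.0, 31.0, 21.0, 15.0, 10.0, 7.0, 5.0, 0.0 L/s; ΣQ_DR = 216.0 L/s.
V = ΣQ_DR · Δt = 216.0 × 10800 s = 2.333 × 10^6 L.
Over A = 25.3 ha, depth = V / A = 9.22 mm.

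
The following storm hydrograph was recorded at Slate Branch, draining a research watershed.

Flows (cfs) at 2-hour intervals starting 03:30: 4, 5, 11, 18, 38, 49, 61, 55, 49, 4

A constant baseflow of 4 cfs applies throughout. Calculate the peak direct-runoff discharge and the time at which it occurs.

Q_p = 57.0 cfs at t = 15:30

Subtracting baseflow gives direct-runoff ordinates: 0.0, 1.0, 7.0, 14.0, 34.0, 45.0, 57.0, 51.0, 45.0, 0.0 cfs.
The maximum is 57.0 cfs, occurring at the reading for t = 15:30.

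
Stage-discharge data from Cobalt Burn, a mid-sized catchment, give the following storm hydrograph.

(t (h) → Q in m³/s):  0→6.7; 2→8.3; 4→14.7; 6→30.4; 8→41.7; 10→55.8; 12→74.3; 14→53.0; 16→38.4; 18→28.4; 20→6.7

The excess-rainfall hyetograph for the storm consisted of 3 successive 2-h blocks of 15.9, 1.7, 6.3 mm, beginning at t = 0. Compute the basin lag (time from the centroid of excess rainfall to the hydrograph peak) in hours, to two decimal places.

Centroid of excess rainfall: t_c = Σ P_i·t̄_i / ΣP_i = 2.1967 h (block centres at 1, 3, 5 h).
Hydrograph peak occurs at t = 12 h, so basin lag t_L = 12 − 2.1967 = 9.80 h.

t_L ≈ 9.80 h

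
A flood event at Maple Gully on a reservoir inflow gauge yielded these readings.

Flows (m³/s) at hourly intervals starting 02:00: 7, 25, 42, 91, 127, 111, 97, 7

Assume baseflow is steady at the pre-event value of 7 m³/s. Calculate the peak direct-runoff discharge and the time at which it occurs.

Q_p = 120.0 m³/s at t = 06:00

Subtracting baseflow gives direct-runoff ordinates: 0.0, 18.0, 35.0, 84.0, 120.0, 104.0, 90.0, 0.0 m³/s.
The maximum is 120.0 m³/s, occurring at the reading for t = 06:00.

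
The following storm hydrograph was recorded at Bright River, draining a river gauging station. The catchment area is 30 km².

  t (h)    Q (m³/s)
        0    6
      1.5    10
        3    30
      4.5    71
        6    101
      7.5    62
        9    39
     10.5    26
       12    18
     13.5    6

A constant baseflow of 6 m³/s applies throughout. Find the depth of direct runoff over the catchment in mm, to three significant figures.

Direct runoff: 0.0, 4.0, 24.0, 65.0, 95.0, 56.0, 33.0, 20.0, 12.0, 0.0 m³/s; ΣQ_DR = 309.0 m³/s.
V = ΣQ_DR · Δt = 309.0 × 5400 s = 1.669 × 10^6 m³.
Over A = 30 km², depth = V / A = 55.6 mm.

d ≈ 55.6 mm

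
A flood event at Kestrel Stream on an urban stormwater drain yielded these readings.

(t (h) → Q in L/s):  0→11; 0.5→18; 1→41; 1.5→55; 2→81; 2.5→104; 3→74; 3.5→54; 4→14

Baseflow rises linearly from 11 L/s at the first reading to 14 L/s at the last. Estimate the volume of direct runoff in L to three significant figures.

V ≈ 6.11 × 10^5 L

Direct-runoff ordinates (Q − Q_b): 0.00, 6.62, 29.25, 42.88, 68.50, 91.12, 60.75, 40.38, 0.00 L/s.
ΣQ_DR = 339.5 L/s.
With Δt = 0.5 h = 1800 s, V = ΣQ_DR · Δt = 339.5 × 1800 = 6.11 × 10^5 L.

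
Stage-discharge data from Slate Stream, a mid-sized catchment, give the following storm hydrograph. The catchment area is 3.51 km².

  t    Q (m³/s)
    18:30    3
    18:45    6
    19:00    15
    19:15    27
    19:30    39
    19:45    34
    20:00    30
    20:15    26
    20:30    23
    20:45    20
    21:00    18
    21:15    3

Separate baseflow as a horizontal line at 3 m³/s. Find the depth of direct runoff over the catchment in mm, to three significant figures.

Direct runoff: 0.0, 3.0, 12.0, 24.0, 36.0, 31.0, 27.0, 23.0, 20.0, 17.0, 15.0, 0.0 m³/s; ΣQ_DR = 208.0 m³/s.
V = ΣQ_DR · Δt = 208.0 × 900 s = 1.872 × 10^5 m³.
Over A = 3.51 km², depth = V / A = 53.3 mm.

d ≈ 53.3 mm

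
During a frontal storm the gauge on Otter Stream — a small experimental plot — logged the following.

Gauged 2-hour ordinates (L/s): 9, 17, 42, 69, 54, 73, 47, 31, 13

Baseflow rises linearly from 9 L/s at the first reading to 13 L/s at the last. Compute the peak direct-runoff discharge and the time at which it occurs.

Subtracting baseflow gives direct-runoff ordinates: 0.00, 7.50, 32.00, 58.50, 43.00, 61.50, 35.00, 18.50, 0.00 L/s.
The maximum is 61.50 L/s, occurring at the reading for t = 10 h.

Q_p = 61.50 L/s at t = 10 h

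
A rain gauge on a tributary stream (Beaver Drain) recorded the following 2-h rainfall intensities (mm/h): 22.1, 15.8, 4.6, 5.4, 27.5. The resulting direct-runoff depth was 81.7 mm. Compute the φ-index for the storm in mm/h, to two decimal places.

φ ≈ 8.18 mm/h

Only the 3 blocks with intensity above φ contribute runoff: 22.1, 15.8, 27.5 mm/h.
Σ(I−φ)·Δt = d  ⇒  (22.1+15.8+27.5 − 3φ)·2 = 81.7
φ = (65.40 − 81.7/2) / 3 = 8.18 mm/h.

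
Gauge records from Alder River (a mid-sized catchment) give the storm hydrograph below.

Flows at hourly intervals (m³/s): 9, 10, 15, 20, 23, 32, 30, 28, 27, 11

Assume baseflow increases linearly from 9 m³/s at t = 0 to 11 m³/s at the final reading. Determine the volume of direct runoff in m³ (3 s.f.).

Direct-runoff ordinates (Q − Q_b): 0.00, 0.78, 5.56, 10.33, 13.11, 21.89, 19.67, 17.44, 16.22, 0.00 m³/s.
ΣQ_DR = 105.0 m³/s.
With Δt = 1 h = 3600 s, V = ΣQ_DR · Δt = 105.0 × 3600 = 3.78 × 10^5 m³.

V ≈ 3.78 × 10^5 m³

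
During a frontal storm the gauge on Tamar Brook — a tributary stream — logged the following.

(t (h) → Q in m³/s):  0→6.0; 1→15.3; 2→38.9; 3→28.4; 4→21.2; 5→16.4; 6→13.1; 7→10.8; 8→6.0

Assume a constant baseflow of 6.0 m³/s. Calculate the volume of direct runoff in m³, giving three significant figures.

V ≈ 3.68 × 10^5 m³

Direct-runoff ordinates (Q − Q_b): 0.0, 9.3, 32.9, 22.4, 15.2, 10.4, 7.1, 4.8, 0.0 m³/s.
ΣQ_DR = 102.1 m³/s.
With Δt = 1 h = 3600 s, V = ΣQ_DR · Δt = 102.1 × 3600 = 3.68 × 10^5 m³.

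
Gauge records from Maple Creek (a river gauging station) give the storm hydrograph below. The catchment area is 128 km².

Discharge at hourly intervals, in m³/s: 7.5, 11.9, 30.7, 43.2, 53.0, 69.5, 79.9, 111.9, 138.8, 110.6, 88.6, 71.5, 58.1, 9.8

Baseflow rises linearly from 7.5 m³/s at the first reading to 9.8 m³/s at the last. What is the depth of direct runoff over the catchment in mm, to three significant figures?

d ≈ 21.5 mm

Direct runoff: 0.00, 4.22, 22.85, 35.17, 44.79, 61.12, 71.34, 103.16, 129.88, 101.51, 79.33, 62.05, 48.48, 0.00 m³/s; ΣQ_DR = 763.9 m³/s.
V = ΣQ_DR · Δt = 763.9 × 3600 s = 2.750 × 10^6 m³.
Over A = 128 km², depth = V / A = 21.5 mm.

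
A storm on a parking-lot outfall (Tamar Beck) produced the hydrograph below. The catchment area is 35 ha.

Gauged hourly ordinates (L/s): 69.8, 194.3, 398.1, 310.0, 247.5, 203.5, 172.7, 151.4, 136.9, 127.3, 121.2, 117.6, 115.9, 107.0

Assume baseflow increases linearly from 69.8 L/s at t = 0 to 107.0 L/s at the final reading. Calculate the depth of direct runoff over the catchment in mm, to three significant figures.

Direct runoff: 0.00, 121.64, 322.58, 231.62, 166.25, 119.39, 85.73, 61.57, 44.21, 31.75, 22.78, 16.32, 11.76, 0.00 L/s; ΣQ_DR = 1236 L/s.
V = ΣQ_DR · Δt = 1236 × 3600 s = 4.448 × 10^6 L.
Over A = 35 ha, depth = V / A = 12.7 mm.

d ≈ 12.7 mm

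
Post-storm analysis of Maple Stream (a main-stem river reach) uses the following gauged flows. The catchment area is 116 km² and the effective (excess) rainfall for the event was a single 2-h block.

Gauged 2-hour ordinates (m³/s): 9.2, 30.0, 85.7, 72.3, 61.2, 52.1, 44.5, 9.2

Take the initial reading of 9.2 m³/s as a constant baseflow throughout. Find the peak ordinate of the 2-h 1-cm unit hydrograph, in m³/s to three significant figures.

Direct runoff: 0.0, 20.8, 76.5, 63.1, 52.0, 42.9, 35.3, 0.0 m³/s; ΣQ_DR = 290.6 m³/s, peak = 76.5 m³/s.
Runoff depth d = ΣQ_DR·Δt / A = 290.6 × 7200 / (116 km²) = 18.04 mm.
The 1-cm UH is the DRH scaled by (10 mm)/d, so U_p = 76.5 × 10/18.04 = 42.4 m³/s.

U_p ≈ 42.4 m³/s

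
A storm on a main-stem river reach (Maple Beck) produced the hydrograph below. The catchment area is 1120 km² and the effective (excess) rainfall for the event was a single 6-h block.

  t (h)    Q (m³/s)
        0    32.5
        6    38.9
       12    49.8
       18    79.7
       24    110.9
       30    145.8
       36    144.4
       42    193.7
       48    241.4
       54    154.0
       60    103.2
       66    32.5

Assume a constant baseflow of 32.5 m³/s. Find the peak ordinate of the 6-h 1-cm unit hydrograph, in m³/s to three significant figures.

Direct runoff: 0.0, 6.4, 17.3, 47.2, 78.4, 113.3, 111.9, 161.2, 208.9, 121.5, 70.7, 0.0 m³/s; ΣQ_DR = 936.8 m³/s, peak = 208.9 m³/s.
Runoff depth d = ΣQ_DR·Δt / A = 936.8 × 21600 / (1120 km²) = 18.07 mm.
The 1-cm UH is the DRH scaled by (10 mm)/d, so U_p = 208.9 × 10/18.07 = 116 m³/s.

U_p ≈ 116 m³/s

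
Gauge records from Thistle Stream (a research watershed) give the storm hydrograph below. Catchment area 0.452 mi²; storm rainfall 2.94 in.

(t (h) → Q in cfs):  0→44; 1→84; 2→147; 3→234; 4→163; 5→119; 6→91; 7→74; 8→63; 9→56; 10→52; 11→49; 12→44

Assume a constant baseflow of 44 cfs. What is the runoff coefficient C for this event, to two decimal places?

C ≈ 0.76

ΣQ_DR = 648.0 cfs; V = ΣQ_DR·Δt = 2.333 × 10^6 ft³.
Runoff depth d = V / A = 2.222 in.
C = d / P = 2.222 / 2.94 = 0.76.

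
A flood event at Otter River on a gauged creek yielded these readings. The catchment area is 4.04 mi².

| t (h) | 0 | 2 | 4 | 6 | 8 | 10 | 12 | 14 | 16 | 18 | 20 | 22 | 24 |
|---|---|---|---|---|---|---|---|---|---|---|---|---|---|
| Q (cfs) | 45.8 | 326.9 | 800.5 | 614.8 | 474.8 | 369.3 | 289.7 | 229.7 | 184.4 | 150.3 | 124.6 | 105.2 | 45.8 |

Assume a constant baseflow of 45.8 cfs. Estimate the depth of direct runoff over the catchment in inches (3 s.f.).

d ≈ 2.43 in

Direct runoff: 0.0, 281.1, 754.7, 569.0, 429.0, 323.5, 243.9, 183.9, 138.6, 104.5, 78.8, 59.4, 0.0 cfs; ΣQ_DR = 3166 cfs.
V = ΣQ_DR · Δt = 3166 × 7200 s = 2.280 × 10^7 ft³.
Over A = 4.04 mi², depth = V / A = 2.43 in.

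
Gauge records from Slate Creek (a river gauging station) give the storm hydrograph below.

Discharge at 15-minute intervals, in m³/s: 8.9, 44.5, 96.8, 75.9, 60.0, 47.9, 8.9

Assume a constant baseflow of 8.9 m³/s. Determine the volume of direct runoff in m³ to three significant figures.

Direct-runoff ordinates (Q − Q_b): 0.0, 35.6, 87.9, 67.0, 51.1, 39.0, 0.0 m³/s.
ΣQ_DR = 280.6 m³/s.
With Δt = 0.25 h = 900 s, V = ΣQ_DR · Δt = 280.6 × 900 = 2.53 × 10^5 m³.

V ≈ 2.53 × 10^5 m³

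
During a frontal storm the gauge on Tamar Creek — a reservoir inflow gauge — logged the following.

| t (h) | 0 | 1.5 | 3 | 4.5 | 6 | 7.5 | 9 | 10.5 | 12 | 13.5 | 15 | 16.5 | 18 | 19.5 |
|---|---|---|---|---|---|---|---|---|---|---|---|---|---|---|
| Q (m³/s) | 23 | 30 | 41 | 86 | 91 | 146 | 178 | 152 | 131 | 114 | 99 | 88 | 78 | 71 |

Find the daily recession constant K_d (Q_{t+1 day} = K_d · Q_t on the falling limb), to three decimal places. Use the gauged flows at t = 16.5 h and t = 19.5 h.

K_d ≈ 0.180

Between t = 16.5 h and t = 19.5 h the flow falls from 88 to 71 m³/s over 2×1.5 h = 3 h.
Per-interval ratio K = (71/88)^(1/2) = 0.8982; K_d = K^(24/1.5) = 0.180.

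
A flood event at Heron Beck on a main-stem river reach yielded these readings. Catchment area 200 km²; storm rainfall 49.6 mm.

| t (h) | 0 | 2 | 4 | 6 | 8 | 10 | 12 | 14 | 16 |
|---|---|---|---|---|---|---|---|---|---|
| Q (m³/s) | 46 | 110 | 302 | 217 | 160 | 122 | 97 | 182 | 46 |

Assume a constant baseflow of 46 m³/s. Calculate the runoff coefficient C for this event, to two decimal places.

ΣQ_DR = 868.0 m³/s; V = ΣQ_DR·Δt = 6.250 × 10^6 m³.
Runoff depth d = V / A = 31.25 mm.
C = d / P = 31.25 / 49.6 = 0.63.

C ≈ 0.63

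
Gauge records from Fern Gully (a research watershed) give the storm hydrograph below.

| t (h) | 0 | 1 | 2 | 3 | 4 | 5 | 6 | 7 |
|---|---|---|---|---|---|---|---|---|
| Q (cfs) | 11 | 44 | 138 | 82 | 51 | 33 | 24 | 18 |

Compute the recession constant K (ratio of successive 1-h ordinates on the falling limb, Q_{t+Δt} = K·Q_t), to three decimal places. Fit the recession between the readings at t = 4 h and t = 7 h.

Using the recession-limb readings at t = 4 h and t = 7 h: Q falls from 51 to 18 cfs over 3 intervals.
K = (Q₂/Q₁)^(1/3) = (18/51)^(1/3) = 0.707.

K ≈ 0.707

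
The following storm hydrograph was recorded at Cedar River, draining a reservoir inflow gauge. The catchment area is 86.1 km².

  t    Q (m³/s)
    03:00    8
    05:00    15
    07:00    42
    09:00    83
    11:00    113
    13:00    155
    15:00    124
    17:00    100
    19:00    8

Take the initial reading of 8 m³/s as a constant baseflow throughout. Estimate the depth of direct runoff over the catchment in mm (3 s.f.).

d ≈ 48.2 mm

Direct runoff: 0.0, 7.0, 34.0, 75.0, 105.0, 147.0, 116.0, 92.0, 0.0 m³/s; ΣQ_DR = 576.0 m³/s.
V = ΣQ_DR · Δt = 576.0 × 7200 s = 4.147 × 10^6 m³.
Over A = 86.1 km², depth = V / A = 48.2 mm.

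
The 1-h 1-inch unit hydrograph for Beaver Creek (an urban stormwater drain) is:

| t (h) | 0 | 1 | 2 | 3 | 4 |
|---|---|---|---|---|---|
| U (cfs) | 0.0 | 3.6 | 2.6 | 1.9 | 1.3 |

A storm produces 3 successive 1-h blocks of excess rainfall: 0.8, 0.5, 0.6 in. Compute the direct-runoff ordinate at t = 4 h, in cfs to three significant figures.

By discrete convolution, Q_j = Σ (P_i / 1 in) · U_{j−i}.
At t = 4 h (j=4): Q = (0.8/1)·1.3 + (0.5/1)·1.9 + (0.6/1)·2.6 = 3.55 cfs.

Q ≈ 3.55 cfs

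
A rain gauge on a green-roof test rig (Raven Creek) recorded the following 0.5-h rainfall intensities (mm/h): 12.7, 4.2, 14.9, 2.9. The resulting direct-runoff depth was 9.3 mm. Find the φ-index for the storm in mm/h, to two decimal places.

Only the 2 blocks with intensity above φ contribute runoff: 12.7, 14.9 mm/h.
Σ(I−φ)·Δt = d  ⇒  (12.7+14.9 − 2φ)·0.5 = 9.3
φ = (27.60 − 9.3/0.5) / 2 = 4.50 mm/h.

φ ≈ 4.50 mm/h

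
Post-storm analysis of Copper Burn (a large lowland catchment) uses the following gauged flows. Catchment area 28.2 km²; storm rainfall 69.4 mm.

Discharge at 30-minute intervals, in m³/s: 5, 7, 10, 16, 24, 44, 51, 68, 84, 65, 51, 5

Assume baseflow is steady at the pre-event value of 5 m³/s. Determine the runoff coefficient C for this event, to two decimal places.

ΣQ_DR = 370.0 m³/s; V = ΣQ_DR·Δt = 6.660 × 10^5 m³.
Runoff depth d = V / A = 23.62 mm.
C = d / P = 23.62 / 69.4 = 0.34.

C ≈ 0.34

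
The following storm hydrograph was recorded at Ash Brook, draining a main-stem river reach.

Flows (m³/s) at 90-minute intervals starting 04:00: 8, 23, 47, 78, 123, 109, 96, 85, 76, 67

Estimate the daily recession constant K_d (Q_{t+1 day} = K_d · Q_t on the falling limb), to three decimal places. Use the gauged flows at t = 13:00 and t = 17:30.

K_d ≈ 0.147

Between t = 13:00 and t = 17:30 the flow falls from 96 to 67 m³/s over 3×1.5 h = 4.5 h.
Per-interval ratio K = (67/96)^(1/3) = 0.8870; K_d = K^(24/1.5) = 0.147.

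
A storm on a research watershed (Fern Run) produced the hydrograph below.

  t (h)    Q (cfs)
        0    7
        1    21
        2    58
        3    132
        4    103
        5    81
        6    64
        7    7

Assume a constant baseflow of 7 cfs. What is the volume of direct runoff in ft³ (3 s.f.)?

Direct-runoff ordinates (Q − Q_b): 0.0, 14.0, 51.0, 125.0, 96.0, 74.0, 57.0, 0.0 cfs.
ΣQ_DR = 417.0 cfs.
With Δt = 1 h = 3600 s, V = ΣQ_DR · Δt = 417.0 × 3600 = 1.50 × 10^6 ft³.

V ≈ 1.50 × 10^6 ft³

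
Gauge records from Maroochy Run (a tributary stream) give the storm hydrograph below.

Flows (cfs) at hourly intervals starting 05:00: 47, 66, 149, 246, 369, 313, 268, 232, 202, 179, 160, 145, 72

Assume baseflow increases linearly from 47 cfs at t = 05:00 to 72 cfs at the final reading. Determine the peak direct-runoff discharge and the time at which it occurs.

Q_p = 313.67 cfs at t = 09:00

Subtracting baseflow gives direct-runoff ordinates: 0.00, 16.92, 97.83, 192.75, 313.67, 255.58, 208.50, 170.42, 138.33, 113.25, 92.17, 75.08, 0.00 cfs.
The maximum is 313.67 cfs, occurring at the reading for t = 09:00.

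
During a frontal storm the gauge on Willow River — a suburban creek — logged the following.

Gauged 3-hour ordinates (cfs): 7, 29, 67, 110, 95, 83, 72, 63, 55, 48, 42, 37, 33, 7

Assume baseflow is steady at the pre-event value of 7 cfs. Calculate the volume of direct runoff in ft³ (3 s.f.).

V ≈ 7.02 × 10^6 ft³

Direct-runoff ordinates (Q − Q_b): 0.0, 22.0, 60.0, 103.0, 88.0, 76.0, 65.0, 56.0, 48.0, 41.0, 35.0, 30.0, 26.0, 0.0 cfs.
ΣQ_DR = 650.0 cfs.
With Δt = 3 h = 10800 s, V = ΣQ_DR · Δt = 650.0 × 10800 = 7.02 × 10^6 ft³.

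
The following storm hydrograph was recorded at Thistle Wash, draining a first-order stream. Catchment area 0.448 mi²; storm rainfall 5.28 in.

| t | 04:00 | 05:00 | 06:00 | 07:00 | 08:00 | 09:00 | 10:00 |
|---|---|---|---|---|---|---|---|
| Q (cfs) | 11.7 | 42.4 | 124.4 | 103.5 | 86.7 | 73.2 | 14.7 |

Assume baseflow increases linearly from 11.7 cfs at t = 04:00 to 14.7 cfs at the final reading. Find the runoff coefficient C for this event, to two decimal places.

ΣQ_DR = 364.2 cfs; V = ΣQ_DR·Δt = 1.311 × 10^6 ft³.
Runoff depth d = V / A = 1.260 in.
C = d / P = 1.260 / 5.28 = 0.24.

C ≈ 0.24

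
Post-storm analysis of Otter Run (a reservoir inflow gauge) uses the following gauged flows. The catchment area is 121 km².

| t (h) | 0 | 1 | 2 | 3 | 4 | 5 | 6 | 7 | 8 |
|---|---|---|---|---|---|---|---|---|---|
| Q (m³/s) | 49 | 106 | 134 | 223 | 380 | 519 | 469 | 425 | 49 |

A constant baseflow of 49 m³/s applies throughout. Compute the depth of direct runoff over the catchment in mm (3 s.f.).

d ≈ 56.9 mm

Direct runoff: 0.0, 57.0, 85.0, 174.0, 331.0, 470.0, 420.0, 376.0, 0.0 m³/s; ΣQ_DR = 1913 m³/s.
V = ΣQ_DR · Δt = 1913 × 3600 s = 6.887 × 10^6 m³.
Over A = 121 km², depth = V / A = 56.9 mm.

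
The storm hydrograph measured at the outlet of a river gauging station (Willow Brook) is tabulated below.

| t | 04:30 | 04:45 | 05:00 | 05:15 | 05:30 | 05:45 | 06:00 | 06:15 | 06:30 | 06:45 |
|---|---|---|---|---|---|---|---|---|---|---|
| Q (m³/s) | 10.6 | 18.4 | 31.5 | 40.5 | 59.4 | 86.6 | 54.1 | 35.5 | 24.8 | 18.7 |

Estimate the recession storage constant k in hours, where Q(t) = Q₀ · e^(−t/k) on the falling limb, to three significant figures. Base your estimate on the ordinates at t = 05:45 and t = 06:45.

k ≈ 0.652 h

On the falling limb, Q drops from 86.6 to 18.7 m³/s between t = 05:45 and t = 06:45 (Δt = 1 h).
k = −Δt / ln(Q₂/Q₁) = −1 / ln(18.7/86.6) = 0.652 h.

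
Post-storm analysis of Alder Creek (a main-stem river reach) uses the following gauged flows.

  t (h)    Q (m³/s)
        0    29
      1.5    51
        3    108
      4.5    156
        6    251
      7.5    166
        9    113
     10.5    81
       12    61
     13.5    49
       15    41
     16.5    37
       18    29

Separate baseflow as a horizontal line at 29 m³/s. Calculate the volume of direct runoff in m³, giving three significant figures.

Direct-runoff ordinates (Q − Q_b): 0.0, 22.0, 79.0, 127.0, 222.0, 137.0, 84.0, 52.0, 32.0, 20.0, 12.0, 8.0, 0.0 m³/s.
ΣQ_DR = 795.0 m³/s.
With Δt = 1.5 h = 5400 s, V = ΣQ_DR · Δt = 795.0 × 5400 = 4.29 × 10^6 m³.

V ≈ 4.29 × 10^6 m³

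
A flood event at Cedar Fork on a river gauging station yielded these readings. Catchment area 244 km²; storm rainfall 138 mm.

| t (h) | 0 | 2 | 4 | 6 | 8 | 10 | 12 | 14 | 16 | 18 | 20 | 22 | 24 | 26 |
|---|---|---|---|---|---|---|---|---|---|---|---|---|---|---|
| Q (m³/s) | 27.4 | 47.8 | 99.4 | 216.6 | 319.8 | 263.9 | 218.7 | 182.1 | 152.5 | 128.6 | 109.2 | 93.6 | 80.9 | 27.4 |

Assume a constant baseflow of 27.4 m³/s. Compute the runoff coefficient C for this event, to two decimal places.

ΣQ_DR = 1584 m³/s; V = ΣQ_DR·Δt = 1.141 × 10^7 m³.
Runoff depth d = V / A = 46.75 mm.
C = d / P = 46.75 / 138 = 0.34.

C ≈ 0.34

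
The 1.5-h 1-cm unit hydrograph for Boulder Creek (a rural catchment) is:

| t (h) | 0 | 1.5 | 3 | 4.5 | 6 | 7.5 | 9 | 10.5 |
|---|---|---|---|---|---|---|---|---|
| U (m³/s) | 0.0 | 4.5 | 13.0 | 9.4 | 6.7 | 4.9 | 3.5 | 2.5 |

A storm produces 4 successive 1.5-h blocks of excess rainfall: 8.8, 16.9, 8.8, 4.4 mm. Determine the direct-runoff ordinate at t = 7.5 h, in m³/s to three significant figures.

Q ≈ 29.6 m³/s

By discrete convolution, Q_j = Σ (P_i / 10 mm) · U_{j−i}.
At t = 7.5 h (j=5): Q = (8.8/10)·4.9 + (16.9/10)·6.7 + (8.8/10)·9.4 + (4.4/10)·13.0 = 29.6 m³/s.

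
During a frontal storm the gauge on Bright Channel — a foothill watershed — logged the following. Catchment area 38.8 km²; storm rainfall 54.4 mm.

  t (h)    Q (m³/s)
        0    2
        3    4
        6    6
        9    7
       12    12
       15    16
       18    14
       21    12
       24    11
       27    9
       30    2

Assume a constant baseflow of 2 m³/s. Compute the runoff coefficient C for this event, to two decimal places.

ΣQ_DR = 73.00 m³/s; V = ΣQ_DR·Δt = 7.884 × 10^5 m³.
Runoff depth d = V / A = 20.32 mm.
C = d / P = 20.32 / 54.4 = 0.37.

C ≈ 0.37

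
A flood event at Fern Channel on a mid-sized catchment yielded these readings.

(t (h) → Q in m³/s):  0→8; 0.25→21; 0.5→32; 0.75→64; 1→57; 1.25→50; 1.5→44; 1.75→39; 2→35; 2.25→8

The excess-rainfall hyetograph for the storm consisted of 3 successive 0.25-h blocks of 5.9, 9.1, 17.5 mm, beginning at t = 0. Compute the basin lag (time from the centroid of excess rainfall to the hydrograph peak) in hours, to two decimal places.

Centroid of excess rainfall: t_c = Σ P_i·t̄_i / ΣP_i = 0.4642 h (block centres at 0.125, 0.375, 0.625 h).
Hydrograph peak occurs at t = 0.75 h, so basin lag t_L = 0.75 − 0.4642 = 0.29 h.

t_L ≈ 0.29 h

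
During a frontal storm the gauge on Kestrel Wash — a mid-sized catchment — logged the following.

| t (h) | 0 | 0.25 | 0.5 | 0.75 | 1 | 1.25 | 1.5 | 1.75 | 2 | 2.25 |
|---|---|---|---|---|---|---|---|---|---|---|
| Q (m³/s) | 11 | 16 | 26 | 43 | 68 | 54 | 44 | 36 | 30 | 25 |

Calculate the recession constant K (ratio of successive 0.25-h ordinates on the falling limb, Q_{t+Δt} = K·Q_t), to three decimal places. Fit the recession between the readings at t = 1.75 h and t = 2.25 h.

Using the recession-limb readings at t = 1.75 h and t = 2.25 h: Q falls from 36 to 25 m³/s over 2 intervals.
K = (Q₂/Q₁)^(1/2) = (25/36)^(1/2) = 0.833.

K ≈ 0.833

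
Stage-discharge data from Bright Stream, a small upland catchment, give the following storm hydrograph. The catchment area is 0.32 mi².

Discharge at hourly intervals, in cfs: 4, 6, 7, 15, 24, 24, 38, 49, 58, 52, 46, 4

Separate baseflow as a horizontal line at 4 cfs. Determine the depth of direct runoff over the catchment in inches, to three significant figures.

d ≈ 1.35 in

Direct runoff: 0.0, 2.0, 3.0, 11.0, 20.0, 20.0, 34.0, 45.0, 54.0, 48.0, 42.0, 0.0 cfs; ΣQ_DR = 279.0 cfs.
V = ΣQ_DR · Δt = 279.0 × 3600 s = 1.004 × 10^6 ft³.
Over A = 0.32 mi², depth = V / A = 1.35 in.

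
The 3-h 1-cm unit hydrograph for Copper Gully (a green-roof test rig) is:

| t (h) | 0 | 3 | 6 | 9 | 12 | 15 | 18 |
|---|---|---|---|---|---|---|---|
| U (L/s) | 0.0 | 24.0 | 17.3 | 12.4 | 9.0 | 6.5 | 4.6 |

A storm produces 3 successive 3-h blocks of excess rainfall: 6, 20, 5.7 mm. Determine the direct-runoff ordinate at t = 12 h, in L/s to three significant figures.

By discrete convolution, Q_j = Σ (P_i / 10 mm) · U_{j−i}.
At t = 12 h (j=4): Q = (6/10)·9.0 + (20/10)·12.4 + (5.7/10)·17.3 = 40.1 L/s.

Q ≈ 40.1 L/s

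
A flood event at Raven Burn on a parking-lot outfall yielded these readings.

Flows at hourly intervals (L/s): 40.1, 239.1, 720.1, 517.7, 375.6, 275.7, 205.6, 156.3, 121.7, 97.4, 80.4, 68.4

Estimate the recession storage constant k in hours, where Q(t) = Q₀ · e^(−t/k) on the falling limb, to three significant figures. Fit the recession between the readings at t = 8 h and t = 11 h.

On the falling limb, Q drops from 121.7 to 68.4 L/s between t = 8 h and t = 11 h (Δt = 3 h).
k = −Δt / ln(Q₂/Q₁) = −3 / ln(68.4/121.7) = 5.21 h.

k ≈ 5.21 h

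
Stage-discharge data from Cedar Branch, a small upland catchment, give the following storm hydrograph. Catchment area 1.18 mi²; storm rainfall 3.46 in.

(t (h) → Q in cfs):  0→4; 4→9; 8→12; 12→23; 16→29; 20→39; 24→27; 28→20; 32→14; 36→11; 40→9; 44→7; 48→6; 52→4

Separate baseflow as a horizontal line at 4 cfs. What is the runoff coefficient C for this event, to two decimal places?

C ≈ 0.24

ΣQ_DR = 158.0 cfs; V = ΣQ_DR·Δt = 2.275 × 10^6 ft³.
Runoff depth d = V / A = 0.8299 in.
C = d / P = 0.8299 / 3.46 = 0.24.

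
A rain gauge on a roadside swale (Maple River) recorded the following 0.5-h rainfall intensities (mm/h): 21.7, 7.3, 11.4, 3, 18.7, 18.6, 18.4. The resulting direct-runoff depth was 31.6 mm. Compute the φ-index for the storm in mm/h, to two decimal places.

Only the 6 blocks with intensity above φ contribute runoff: 21.7, 7.3, 11.4, 18.7, 18.6, 18.4 mm/h.
Σ(I−φ)·Δt = d  ⇒  (21.7+7.3+11.4+18.7+18.6+18.4 − 6φ)·0.5 = 31.6
φ = (96.10 − 31.6/0.5) / 6 = 5.48 mm/h.

φ ≈ 5.48 mm/h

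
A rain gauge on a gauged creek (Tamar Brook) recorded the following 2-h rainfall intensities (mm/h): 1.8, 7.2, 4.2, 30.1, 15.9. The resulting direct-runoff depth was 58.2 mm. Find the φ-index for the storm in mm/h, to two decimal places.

Only the 2 blocks with intensity above φ contribute runoff: 30.1, 15.9 mm/h.
Σ(I−φ)·Δt = d  ⇒  (30.1+15.9 − 2φ)·2 = 58.2
φ = (46.00 − 58.2/2) / 2 = 8.45 mm/h.

φ ≈ 8.45 mm/h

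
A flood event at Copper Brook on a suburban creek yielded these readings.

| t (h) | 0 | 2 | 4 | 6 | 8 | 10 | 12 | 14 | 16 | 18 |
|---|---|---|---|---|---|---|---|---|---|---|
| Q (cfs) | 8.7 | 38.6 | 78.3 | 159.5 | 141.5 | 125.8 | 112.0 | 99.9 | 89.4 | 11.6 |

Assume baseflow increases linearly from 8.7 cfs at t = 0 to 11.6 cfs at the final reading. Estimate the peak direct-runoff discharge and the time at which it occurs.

Subtracting baseflow gives direct-runoff ordinates: 0.00, 29.58, 68.96, 149.83, 131.51, 115.49, 101.37, 88.94, 78.12, 0.00 cfs.
The maximum is 149.83 cfs, occurring at the reading for t = 6 h.

Q_p = 149.83 cfs at t = 6 h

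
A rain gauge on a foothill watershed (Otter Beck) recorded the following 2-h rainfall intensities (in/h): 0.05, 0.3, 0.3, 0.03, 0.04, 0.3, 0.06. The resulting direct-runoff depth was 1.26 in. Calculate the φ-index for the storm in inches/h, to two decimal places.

Only the 3 blocks with intensity above φ contribute runoff: 0.3, 0.3, 0.3 in/h.
Σ(I−φ)·Δt = d  ⇒  (0.3+0.3+0.3 − 3φ)·2 = 1.26
φ = (0.9000 − 1.26/2) / 3 = 0.09 in/h.

φ ≈ 0.09 in/h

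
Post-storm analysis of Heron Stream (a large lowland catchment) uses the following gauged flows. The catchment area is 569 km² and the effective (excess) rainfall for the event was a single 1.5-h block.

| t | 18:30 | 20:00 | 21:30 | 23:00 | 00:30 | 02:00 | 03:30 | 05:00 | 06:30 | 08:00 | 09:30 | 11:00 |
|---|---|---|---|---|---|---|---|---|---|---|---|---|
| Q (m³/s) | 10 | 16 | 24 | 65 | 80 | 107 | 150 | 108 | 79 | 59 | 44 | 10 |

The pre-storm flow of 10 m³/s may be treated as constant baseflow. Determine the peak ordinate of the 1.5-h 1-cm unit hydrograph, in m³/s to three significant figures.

Direct runoff: 0.0, 6.0, 14.0, 55.0, 70.0, 97.0, 140.0, 98.0, 69.0, 49.0, 34.0, 0.0 m³/s; ΣQ_DR = 632.0 m³/s, peak = 140.0 m³/s.
Runoff depth d = ΣQ_DR·Δt / A = 632.0 × 5400 / (569 km²) = 5.998 mm.
The 1-cm UH is the DRH scaled by (10 mm)/d, so U_p = 140.0 × 10/5.998 = 233 m³/s.

U_p ≈ 233 m³/s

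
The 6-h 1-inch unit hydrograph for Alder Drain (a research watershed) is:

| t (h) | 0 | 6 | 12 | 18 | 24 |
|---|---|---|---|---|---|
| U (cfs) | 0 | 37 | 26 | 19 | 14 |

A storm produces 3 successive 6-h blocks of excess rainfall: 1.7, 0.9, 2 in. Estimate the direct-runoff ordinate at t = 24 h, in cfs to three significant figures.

By discrete convolution, Q_j = Σ (P_i / 1 in) · U_{j−i}.
At t = 24 h (j=4): Q = (1.7/1)·14 + (0.9/1)·19 + (2/1)·26 = 92.9 cfs.

Q ≈ 92.9 cfs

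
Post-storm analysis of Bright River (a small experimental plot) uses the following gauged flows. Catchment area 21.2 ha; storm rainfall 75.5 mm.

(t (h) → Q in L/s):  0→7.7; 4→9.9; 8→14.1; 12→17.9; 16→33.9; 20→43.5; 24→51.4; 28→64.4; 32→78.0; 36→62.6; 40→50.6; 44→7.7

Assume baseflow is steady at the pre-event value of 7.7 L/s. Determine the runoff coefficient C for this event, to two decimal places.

C ≈ 0.31

ΣQ_DR = 349.3 L/s; V = ΣQ_DR·Δt = 5.030 × 10^6 L.
Runoff depth d = V / A = 23.73 mm.
C = d / P = 23.73 / 75.5 = 0.31.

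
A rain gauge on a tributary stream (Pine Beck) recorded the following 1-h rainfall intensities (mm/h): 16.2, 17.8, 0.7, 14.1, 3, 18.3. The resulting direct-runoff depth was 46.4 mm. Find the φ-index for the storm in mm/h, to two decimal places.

Only the 4 blocks with intensity above φ contribute runoff: 16.2, 17.8, 14.1, 18.3 mm/h.
Σ(I−φ)·Δt = d  ⇒  (16.2+17.8+14.1+18.3 − 4φ)·1 = 46.4
φ = (66.40 − 46.4/1) / 4 = 5.00 mm/h.

φ ≈ 5.00 mm/h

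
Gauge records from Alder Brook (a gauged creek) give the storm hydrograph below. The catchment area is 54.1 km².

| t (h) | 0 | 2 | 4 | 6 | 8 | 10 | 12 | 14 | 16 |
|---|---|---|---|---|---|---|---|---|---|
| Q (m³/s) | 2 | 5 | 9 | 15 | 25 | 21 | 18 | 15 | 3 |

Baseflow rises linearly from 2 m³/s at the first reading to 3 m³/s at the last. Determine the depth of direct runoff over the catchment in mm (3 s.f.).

d ≈ 12.0 mm

Direct runoff: 0.00, 2.88, 6.75, 12.62, 22.50, 18.38, 15.25, 12.12, 0.00 m³/s; ΣQ_DR = 90.50 m³/s.
V = ΣQ_DR · Δt = 90.50 × 7200 s = 6.516 × 10^5 m³.
Over A = 54.1 km², depth = V / A = 12.0 mm.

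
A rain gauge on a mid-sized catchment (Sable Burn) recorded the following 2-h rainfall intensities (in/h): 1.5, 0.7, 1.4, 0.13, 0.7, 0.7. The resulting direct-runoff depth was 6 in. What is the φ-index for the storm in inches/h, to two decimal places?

Only the 5 blocks with intensity above φ contribute runoff: 1.5, 0.7, 1.4, 0.7, 0.7 in/h.
Σ(I−φ)·Δt = d  ⇒  (1.5+0.7+1.4+0.7+0.7 − 5φ)·2 = 6
φ = (5.000 − 6/2) / 5 = 0.40 in/h.

φ ≈ 0.40 in/h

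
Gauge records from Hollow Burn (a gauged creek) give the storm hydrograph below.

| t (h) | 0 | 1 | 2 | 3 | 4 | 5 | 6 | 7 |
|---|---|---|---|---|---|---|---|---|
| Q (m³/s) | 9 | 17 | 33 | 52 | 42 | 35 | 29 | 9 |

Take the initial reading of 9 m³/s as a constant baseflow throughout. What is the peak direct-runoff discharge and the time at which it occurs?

Q_p = 43.0 m³/s at t = 3 h

Subtracting baseflow gives direct-runoff ordinates: 0.0, 8.0, 24.0, 43.0, 33.0, 26.0, 20.0, 0.0 m³/s.
The maximum is 43.0 m³/s, occurring at the reading for t = 3 h.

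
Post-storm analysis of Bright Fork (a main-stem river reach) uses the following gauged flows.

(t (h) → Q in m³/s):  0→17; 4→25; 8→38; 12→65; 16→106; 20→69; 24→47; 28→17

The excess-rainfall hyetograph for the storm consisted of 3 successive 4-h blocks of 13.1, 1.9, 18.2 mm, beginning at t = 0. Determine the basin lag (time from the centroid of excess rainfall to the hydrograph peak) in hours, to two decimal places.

Centroid of excess rainfall: t_c = Σ P_i·t̄_i / ΣP_i = 6.6145 h (block centres at 2, 6, 10 h).
Hydrograph peak occurs at t = 16 h, so basin lag t_L = 16 − 6.6145 = 9.39 h.

t_L ≈ 9.39 h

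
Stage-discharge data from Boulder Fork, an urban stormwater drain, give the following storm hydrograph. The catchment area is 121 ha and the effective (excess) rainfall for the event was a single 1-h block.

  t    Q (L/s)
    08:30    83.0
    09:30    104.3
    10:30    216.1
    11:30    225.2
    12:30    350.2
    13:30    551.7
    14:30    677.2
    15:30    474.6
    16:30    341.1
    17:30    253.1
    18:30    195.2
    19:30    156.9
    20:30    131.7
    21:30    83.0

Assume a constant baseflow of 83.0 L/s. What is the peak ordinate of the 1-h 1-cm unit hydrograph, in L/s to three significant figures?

U_p ≈ 745 L/s

Direct runoff: 0.0, 21.3, 133.1, 142.2, 267.2, 468.7, 594.2, 391.6, 258.1, 170.1, 112.2, 73.9, 48.7, 0.0 L/s; ΣQ_DR = 2681 L/s, peak = 594.2 L/s.
Runoff depth d = ΣQ_DR·Δt / A = 2681 × 3600 / (121 ha) = 7.977 mm.
The 1-cm UH is the DRH scaled by (10 mm)/d, so U_p = 594.2 × 10/7.977 = 745 L/s.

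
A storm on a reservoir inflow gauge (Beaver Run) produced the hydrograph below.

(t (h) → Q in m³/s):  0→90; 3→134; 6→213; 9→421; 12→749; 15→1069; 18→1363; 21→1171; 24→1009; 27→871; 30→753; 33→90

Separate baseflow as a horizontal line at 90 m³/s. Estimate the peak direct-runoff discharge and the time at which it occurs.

Subtracting baseflow gives direct-runoff ordinates: 0.0, 44.0, 123.0, 331.0, 659.0, 979.0, 1273.0, 1081.0, 919.0, 781.0, 663.0, 0.0 m³/s.
The maximum is 1273.0 m³/s, occurring at the reading for t = 18 h.

Q_p = 1273.0 m³/s at t = 18 h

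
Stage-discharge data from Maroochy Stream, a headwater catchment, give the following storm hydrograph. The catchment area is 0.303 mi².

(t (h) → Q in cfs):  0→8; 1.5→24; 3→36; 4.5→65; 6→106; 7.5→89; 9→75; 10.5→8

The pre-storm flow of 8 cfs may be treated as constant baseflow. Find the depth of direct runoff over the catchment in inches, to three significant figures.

d ≈ 2.66 in

Direct runoff: 0.0, 16.0, 28.0, 57.0, 98.0, 81.0, 67.0, 0.0 cfs; ΣQ_DR = 347.0 cfs.
V = ΣQ_DR · Δt = 347.0 × 5400 s = 1.874 × 10^6 ft³.
Over A = 0.303 mi², depth = V / A = 2.66 in.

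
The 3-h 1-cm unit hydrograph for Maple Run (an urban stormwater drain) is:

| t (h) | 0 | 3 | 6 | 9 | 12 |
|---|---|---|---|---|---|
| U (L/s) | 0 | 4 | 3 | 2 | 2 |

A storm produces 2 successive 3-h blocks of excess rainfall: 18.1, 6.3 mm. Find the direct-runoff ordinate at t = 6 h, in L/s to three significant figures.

Q ≈ 7.95 L/s

By discrete convolution, Q_j = Σ (P_i / 10 mm) · U_{j−i}.
At t = 6 h (j=2): Q = (18.1/10)·3 + (6.3/10)·4 = 7.95 L/s.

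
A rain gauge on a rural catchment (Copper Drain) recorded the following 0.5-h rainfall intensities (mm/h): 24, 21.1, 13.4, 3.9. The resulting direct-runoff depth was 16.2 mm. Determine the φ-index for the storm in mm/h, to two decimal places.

Only the 3 blocks with intensity above φ contribute runoff: 24, 21.1, 13.4 mm/h.
Σ(I−φ)·Δt = d  ⇒  (24+21.1+13.4 − 3φ)·0.5 = 16.2
φ = (58.50 − 16.2/0.5) / 3 = 8.70 mm/h.

φ ≈ 8.70 mm/h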